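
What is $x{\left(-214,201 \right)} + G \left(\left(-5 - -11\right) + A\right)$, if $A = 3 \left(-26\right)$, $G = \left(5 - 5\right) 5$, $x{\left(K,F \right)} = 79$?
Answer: $79$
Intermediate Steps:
$G = 0$ ($G = 0 \cdot 5 = 0$)
$A = -78$
$x{\left(-214,201 \right)} + G \left(\left(-5 - -11\right) + A\right) = 79 + 0 \left(\left(-5 - -11\right) - 78\right) = 79 + 0 \left(\left(-5 + 11\right) - 78\right) = 79 + 0 \left(6 - 78\right) = 79 + 0 \left(-72\right) = 79 + 0 = 79$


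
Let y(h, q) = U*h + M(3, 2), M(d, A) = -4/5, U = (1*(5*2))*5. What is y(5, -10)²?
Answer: 1552516/25 ≈ 62101.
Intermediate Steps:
U = 50 (U = (1*10)*5 = 10*5 = 50)
M(d, A) = -⅘ (M(d, A) = -4*⅕ = -⅘)
y(h, q) = -⅘ + 50*h (y(h, q) = 50*h - ⅘ = -⅘ + 50*h)
y(5, -10)² = (-⅘ + 50*5)² = (-⅘ + 250)² = (1246/5)² = 1552516/25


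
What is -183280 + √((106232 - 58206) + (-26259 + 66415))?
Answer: -183280 + 3*√9798 ≈ -1.8298e+5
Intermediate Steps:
-183280 + √((106232 - 58206) + (-26259 + 66415)) = -183280 + √(48026 + 40156) = -183280 + √88182 = -183280 + 3*√9798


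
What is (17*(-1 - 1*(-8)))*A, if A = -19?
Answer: -2261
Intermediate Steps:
(17*(-1 - 1*(-8)))*A = (17*(-1 - 1*(-8)))*(-19) = (17*(-1 + 8))*(-19) = (17*7)*(-19) = 119*(-19) = -2261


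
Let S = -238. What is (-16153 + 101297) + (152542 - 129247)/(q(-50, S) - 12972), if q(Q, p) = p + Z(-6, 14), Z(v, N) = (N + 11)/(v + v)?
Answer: 2699775188/31709 ≈ 85142.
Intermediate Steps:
Z(v, N) = (11 + N)/(2*v) (Z(v, N) = (11 + N)/((2*v)) = (11 + N)*(1/(2*v)) = (11 + N)/(2*v))
q(Q, p) = -25/12 + p (q(Q, p) = p + (½)*(11 + 14)/(-6) = p + (½)*(-⅙)*25 = p - 25/12 = -25/12 + p)
(-16153 + 101297) + (152542 - 129247)/(q(-50, S) - 12972) = (-16153 + 101297) + (152542 - 129247)/((-25/12 - 238) - 12972) = 85144 + 23295/(-2881/12 - 12972) = 85144 + 23295/(-158545/12) = 85144 + 23295*(-12/158545) = 85144 - 55908/31709 = 2699775188/31709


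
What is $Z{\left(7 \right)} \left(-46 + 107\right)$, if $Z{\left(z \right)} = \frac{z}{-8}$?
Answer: $- \frac{427}{8} \approx -53.375$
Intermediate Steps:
$Z{\left(z \right)} = - \frac{z}{8}$ ($Z{\left(z \right)} = z \left(- \frac{1}{8}\right) = - \frac{z}{8}$)
$Z{\left(7 \right)} \left(-46 + 107\right) = \left(- \frac{1}{8}\right) 7 \left(-46 + 107\right) = \left(- \frac{7}{8}\right) 61 = - \frac{427}{8}$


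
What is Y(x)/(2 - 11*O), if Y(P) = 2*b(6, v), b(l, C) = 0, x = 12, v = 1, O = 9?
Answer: 0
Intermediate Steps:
Y(P) = 0 (Y(P) = 2*0 = 0)
Y(x)/(2 - 11*O) = 0/(2 - 11*9) = 0/(2 - 99) = 0/(-97) = 0*(-1/97) = 0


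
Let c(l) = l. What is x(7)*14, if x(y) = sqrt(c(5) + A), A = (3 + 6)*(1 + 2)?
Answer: 56*sqrt(2) ≈ 79.196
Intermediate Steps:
A = 27 (A = 9*3 = 27)
x(y) = 4*sqrt(2) (x(y) = sqrt(5 + 27) = sqrt(32) = 4*sqrt(2))
x(7)*14 = (4*sqrt(2))*14 = 56*sqrt(2)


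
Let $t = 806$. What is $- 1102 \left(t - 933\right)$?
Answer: $139954$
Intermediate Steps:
$- 1102 \left(t - 933\right) = - 1102 \left(806 - 933\right) = \left(-1102\right) \left(-127\right) = 139954$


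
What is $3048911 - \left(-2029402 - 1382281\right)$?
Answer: $6460594$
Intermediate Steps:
$3048911 - \left(-2029402 - 1382281\right) = 3048911 - -3411683 = 3048911 + 3411683 = 6460594$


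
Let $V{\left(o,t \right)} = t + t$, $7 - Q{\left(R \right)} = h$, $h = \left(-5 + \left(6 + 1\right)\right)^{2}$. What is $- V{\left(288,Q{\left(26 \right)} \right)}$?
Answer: $-6$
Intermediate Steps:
$h = 4$ ($h = \left(-5 + 7\right)^{2} = 2^{2} = 4$)
$Q{\left(R \right)} = 3$ ($Q{\left(R \right)} = 7 - 4 = 3$)
$V{\left(o,t \right)} = 2 t$
$- V{\left(288,Q{\left(26 \right)} \right)} = - 2 \cdot 3 = \left(-1\right) 6 = -6$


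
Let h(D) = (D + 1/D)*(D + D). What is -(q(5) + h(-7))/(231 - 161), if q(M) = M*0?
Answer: -10/7 ≈ -1.4286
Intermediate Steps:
h(D) = 2*D*(D + 1/D) (h(D) = (D + 1/D)*(2*D) = 2*D*(D + 1/D))
q(M) = 0
-(q(5) + h(-7))/(231 - 161) = -(0 + (2 + 2*(-7)²))/(231 - 161) = -(0 + (2 + 2*49))/70 = -(0 + (2 + 98))/70 = -(0 + 100)/70 = -100/70 = -1*10/7 = -10/7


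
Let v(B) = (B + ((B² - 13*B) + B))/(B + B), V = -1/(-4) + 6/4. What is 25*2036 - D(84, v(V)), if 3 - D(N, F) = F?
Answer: 407139/8 ≈ 50892.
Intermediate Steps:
V = 7/4 (V = -1*(-¼) + 6*(¼) = ¼ + 3/2 = 7/4 ≈ 1.7500)
v(B) = (B² - 11*B)/(2*B) (v(B) = (B + (B² - 12*B))/((2*B)) = (B² - 11*B)*(1/(2*B)) = (B² - 11*B)/(2*B))
D(N, F) = 3 - F
25*2036 - D(84, v(V)) = 25*2036 - (3 - (-11/2 + (½)*(7/4))) = 50900 - (3 - (-11/2 + 7/8)) = 50900 - (3 - 1*(-37/8)) = 50900 - (3 + 37/8) = 50900 - 1*61/8 = 50900 - 61/8 = 407139/8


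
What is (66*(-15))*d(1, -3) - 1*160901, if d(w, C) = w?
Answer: -161891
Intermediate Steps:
(66*(-15))*d(1, -3) - 1*160901 = (66*(-15))*1 - 1*160901 = -990*1 - 160901 = -990 - 160901 = -161891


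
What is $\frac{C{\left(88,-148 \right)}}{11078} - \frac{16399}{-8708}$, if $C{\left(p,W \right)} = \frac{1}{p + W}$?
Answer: $\frac{2725019653}{1447008360} \approx 1.8832$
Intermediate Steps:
$C{\left(p,W \right)} = \frac{1}{W + p}$
$\frac{C{\left(88,-148 \right)}}{11078} - \frac{16399}{-8708} = \frac{1}{\left(-148 + 88\right) 11078} - \frac{16399}{-8708} = \frac{1}{-60} \cdot \frac{1}{11078} - - \frac{16399}{8708} = \left(- \frac{1}{60}\right) \frac{1}{11078} + \frac{16399}{8708} = - \frac{1}{664680} + \frac{16399}{8708} = \frac{2725019653}{1447008360}$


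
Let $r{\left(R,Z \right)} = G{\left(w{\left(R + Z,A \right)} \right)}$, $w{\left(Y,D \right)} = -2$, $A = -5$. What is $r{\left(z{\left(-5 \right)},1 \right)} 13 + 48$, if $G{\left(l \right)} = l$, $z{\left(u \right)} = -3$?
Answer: $22$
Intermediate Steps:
$r{\left(R,Z \right)} = -2$
$r{\left(z{\left(-5 \right)},1 \right)} 13 + 48 = \left(-2\right) 13 + 48 = -26 + 48 = 22$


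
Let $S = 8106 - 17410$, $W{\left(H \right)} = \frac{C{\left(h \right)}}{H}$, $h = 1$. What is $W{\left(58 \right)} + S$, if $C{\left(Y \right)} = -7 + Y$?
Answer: $- \frac{269819}{29} \approx -9304.1$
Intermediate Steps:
$W{\left(H \right)} = - \frac{6}{H}$ ($W{\left(H \right)} = \frac{-7 + 1}{H} = - \frac{6}{H}$)
$S = -9304$ ($S = 8106 - 17410 = -9304$)
$W{\left(58 \right)} + S = - \frac{6}{58} - 9304 = \left(-6\right) \frac{1}{58} - 9304 = - \frac{3}{29} - 9304 = - \frac{269819}{29}$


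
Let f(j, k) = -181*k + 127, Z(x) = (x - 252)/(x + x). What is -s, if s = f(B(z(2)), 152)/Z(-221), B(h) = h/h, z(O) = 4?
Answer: 12104170/473 ≈ 25590.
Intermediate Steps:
Z(x) = (-252 + x)/(2*x) (Z(x) = (-252 + x)/((2*x)) = (-252 + x)*(1/(2*x)) = (-252 + x)/(2*x))
B(h) = 1
f(j, k) = 127 - 181*k
s = -12104170/473 (s = (127 - 181*152)/(((½)*(-252 - 221)/(-221))) = (127 - 27512)/(((½)*(-1/221)*(-473))) = -27385/473/442 = -27385*442/473 = -12104170/473 ≈ -25590.)
-s = -1*(-12104170/473) = 12104170/473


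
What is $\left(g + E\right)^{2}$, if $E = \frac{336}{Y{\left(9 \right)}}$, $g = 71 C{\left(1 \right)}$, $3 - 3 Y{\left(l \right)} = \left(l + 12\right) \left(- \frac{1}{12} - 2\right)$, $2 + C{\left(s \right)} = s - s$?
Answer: $\frac{507240484}{34969} \approx 14505.0$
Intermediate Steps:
$C{\left(s \right)} = -2$ ($C{\left(s \right)} = -2 + \left(s - s\right) = -2 + 0 = -2$)
$Y{\left(l \right)} = \frac{28}{3} + \frac{25 l}{36}$ ($Y{\left(l \right)} = 1 - \frac{\left(l + 12\right) \left(- \frac{1}{12} - 2\right)}{3} = 1 - \frac{\left(12 + l\right) \left(\left(-1\right) \frac{1}{12} - 2\right)}{3} = 1 - \frac{\left(12 + l\right) \left(- \frac{1}{12} - 2\right)}{3} = 1 - \frac{\left(12 + l\right) \left(- \frac{25}{12}\right)}{3} = 1 - \frac{-25 - \frac{25 l}{12}}{3} = 1 + \left(\frac{25}{3} + \frac{25 l}{36}\right) = \frac{28}{3} + \frac{25 l}{36}$)
$g = -142$ ($g = 71 \left(-2\right) = -142$)
$E = \frac{4032}{187}$ ($E = \frac{336}{\frac{28}{3} + \frac{25}{36} \cdot 9} = \frac{336}{\frac{28}{3} + \frac{25}{4}} = \frac{336}{\frac{187}{12}} = 336 \cdot \frac{12}{187} = \frac{4032}{187} \approx 21.561$)
$\left(g + E\right)^{2} = \left(-142 + \frac{4032}{187}\right)^{2} = \left(- \frac{22522}{187}\right)^{2} = \frac{507240484}{34969}$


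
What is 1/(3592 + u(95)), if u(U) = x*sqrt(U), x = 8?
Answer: 449/1612048 - sqrt(95)/1612048 ≈ 0.00027248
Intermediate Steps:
u(U) = 8*sqrt(U)
1/(3592 + u(95)) = 1/(3592 + 8*sqrt(95))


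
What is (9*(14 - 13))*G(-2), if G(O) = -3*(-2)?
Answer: 54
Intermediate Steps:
G(O) = 6
(9*(14 - 13))*G(-2) = (9*(14 - 13))*6 = (9*1)*6 = 9*6 = 54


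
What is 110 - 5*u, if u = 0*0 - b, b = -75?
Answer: -265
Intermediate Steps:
u = 75 (u = 0*0 - 1*(-75) = 0 + 75 = 75)
110 - 5*u = 110 - 5*75 = 110 - 375 = -265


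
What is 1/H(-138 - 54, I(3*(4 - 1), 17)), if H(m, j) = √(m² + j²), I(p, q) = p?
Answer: √4105/12315 ≈ 0.0052026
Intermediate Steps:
H(m, j) = √(j² + m²)
1/H(-138 - 54, I(3*(4 - 1), 17)) = 1/(√((3*(4 - 1))² + (-138 - 54)²)) = 1/(√((3*3)² + (-192)²)) = 1/(√(9² + 36864)) = 1/(√(81 + 36864)) = 1/(√36945) = 1/(3*√4105) = √4105/12315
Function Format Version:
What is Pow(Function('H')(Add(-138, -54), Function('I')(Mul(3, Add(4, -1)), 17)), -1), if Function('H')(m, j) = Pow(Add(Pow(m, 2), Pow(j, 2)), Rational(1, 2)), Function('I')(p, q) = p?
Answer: Mul(Rational(1, 12315), Pow(4105, Rational(1, 2))) ≈ 0.0052026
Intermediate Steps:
Function('H')(m, j) = Pow(Add(Pow(j, 2), Pow(m, 2)), Rational(1, 2))
Pow(Function('H')(Add(-138, -54), Function('I')(Mul(3, Add(4, -1)), 17)), -1) = Pow(Pow(Add(Pow(Mul(3, Add(4, -1)), 2), Pow(Add(-138, -54), 2)), Rational(1, 2)), -1) = Pow(Pow(Add(Pow(Mul(3, 3), 2), Pow(-192, 2)), Rational(1, 2)), -1) = Pow(Pow(Add(Pow(9, 2), 36864), Rational(1, 2)), -1) = Pow(Pow(Add(81, 36864), Rational(1, 2)), -1) = Pow(Pow(36945, Rational(1, 2)), -1) = Pow(Mul(3, Pow(4105, Rational(1, 2))), -1) = Mul(Rational(1, 12315), Pow(4105, Rational(1, 2)))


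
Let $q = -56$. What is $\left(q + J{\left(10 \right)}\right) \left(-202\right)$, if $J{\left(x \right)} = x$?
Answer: $9292$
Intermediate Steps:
$\left(q + J{\left(10 \right)}\right) \left(-202\right) = \left(-56 + 10\right) \left(-202\right) = \left(-46\right) \left(-202\right) = 9292$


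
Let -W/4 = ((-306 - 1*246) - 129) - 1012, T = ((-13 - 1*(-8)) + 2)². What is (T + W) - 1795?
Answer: 4986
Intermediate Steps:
T = 9 (T = ((-13 + 8) + 2)² = (-5 + 2)² = (-3)² = 9)
W = 6772 (W = -4*(((-306 - 1*246) - 129) - 1012) = -4*(((-306 - 246) - 129) - 1012) = -4*((-552 - 129) - 1012) = -4*(-681 - 1012) = -4*(-1693) = 6772)
(T + W) - 1795 = (9 + 6772) - 1795 = 6781 - 1795 = 4986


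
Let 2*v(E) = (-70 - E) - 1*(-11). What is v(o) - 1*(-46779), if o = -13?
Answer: 46756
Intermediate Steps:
v(E) = -59/2 - E/2 (v(E) = ((-70 - E) - 1*(-11))/2 = ((-70 - E) + 11)/2 = (-59 - E)/2 = -59/2 - E/2)
v(o) - 1*(-46779) = (-59/2 - 1/2*(-13)) - 1*(-46779) = (-59/2 + 13/2) + 46779 = -23 + 46779 = 46756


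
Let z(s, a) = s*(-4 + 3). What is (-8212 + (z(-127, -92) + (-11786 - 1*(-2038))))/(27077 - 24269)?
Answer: -17833/2808 ≈ -6.3508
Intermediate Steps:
z(s, a) = -s (z(s, a) = s*(-1) = -s)
(-8212 + (z(-127, -92) + (-11786 - 1*(-2038))))/(27077 - 24269) = (-8212 + (-1*(-127) + (-11786 - 1*(-2038))))/(27077 - 24269) = (-8212 + (127 + (-11786 + 2038)))/2808 = (-8212 + (127 - 9748))*(1/2808) = (-8212 - 9621)*(1/2808) = -17833*1/2808 = -17833/2808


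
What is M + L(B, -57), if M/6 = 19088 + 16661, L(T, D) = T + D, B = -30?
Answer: 214407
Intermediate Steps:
L(T, D) = D + T
M = 214494 (M = 6*(19088 + 16661) = 6*35749 = 214494)
M + L(B, -57) = 214494 + (-57 - 30) = 214494 - 87 = 214407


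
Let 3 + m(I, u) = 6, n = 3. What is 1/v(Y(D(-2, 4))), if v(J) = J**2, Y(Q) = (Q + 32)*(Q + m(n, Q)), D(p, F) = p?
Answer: 1/900 ≈ 0.0011111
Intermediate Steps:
m(I, u) = 3 (m(I, u) = -3 + 6 = 3)
Y(Q) = (3 + Q)*(32 + Q) (Y(Q) = (Q + 32)*(Q + 3) = (32 + Q)*(3 + Q) = (3 + Q)*(32 + Q))
1/v(Y(D(-2, 4))) = 1/((96 + (-2)**2 + 35*(-2))**2) = 1/((96 + 4 - 70)**2) = 1/(30**2) = 1/900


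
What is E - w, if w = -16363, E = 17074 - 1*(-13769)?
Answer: 47206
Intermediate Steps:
E = 30843 (E = 17074 + 13769 = 30843)
E - w = 30843 - 1*(-16363) = 30843 + 16363 = 47206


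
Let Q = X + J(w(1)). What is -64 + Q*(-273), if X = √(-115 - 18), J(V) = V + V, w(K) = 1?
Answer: -610 - 273*I*√133 ≈ -610.0 - 3148.4*I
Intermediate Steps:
J(V) = 2*V
X = I*√133 (X = √(-133) = I*√133 ≈ 11.533*I)
Q = 2 + I*√133 (Q = I*√133 + 2*1 = I*√133 + 2 = 2 + I*√133 ≈ 2.0 + 11.533*I)
-64 + Q*(-273) = -64 + (2 + I*√133)*(-273) = -64 + (-546 - 273*I*√133) = -610 - 273*I*√133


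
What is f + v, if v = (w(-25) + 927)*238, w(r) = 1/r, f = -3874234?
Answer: -91340438/25 ≈ -3.6536e+6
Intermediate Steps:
v = 5515412/25 (v = (1/(-25) + 927)*238 = (-1/25 + 927)*238 = (23174/25)*238 = 5515412/25 ≈ 2.2062e+5)
f + v = -3874234 + 5515412/25 = -91340438/25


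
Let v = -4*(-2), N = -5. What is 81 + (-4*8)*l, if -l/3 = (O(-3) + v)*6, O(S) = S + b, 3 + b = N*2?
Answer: -4527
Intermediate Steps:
b = -13 (b = -3 - 5*2 = -3 - 10 = -13)
O(S) = -13 + S (O(S) = S - 13 = -13 + S)
v = 8
l = 144 (l = -3*((-13 - 3) + 8)*6 = -3*(-16 + 8)*6 = -(-24)*6 = -3*(-48) = 144)
81 + (-4*8)*l = 81 - 4*8*144 = 81 - 32*144 = 81 - 4608 = -4527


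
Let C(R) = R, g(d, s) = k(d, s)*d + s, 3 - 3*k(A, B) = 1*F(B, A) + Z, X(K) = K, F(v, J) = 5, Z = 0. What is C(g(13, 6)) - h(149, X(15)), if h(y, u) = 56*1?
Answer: -176/3 ≈ -58.667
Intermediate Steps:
k(A, B) = -2/3 (k(A, B) = 1 - (1*5 + 0)/3 = 1 - (5 + 0)/3 = 1 - 1/3*5 = 1 - 5/3 = -2/3)
g(d, s) = s - 2*d/3 (g(d, s) = -2*d/3 + s = s - 2*d/3)
h(y, u) = 56
C(g(13, 6)) - h(149, X(15)) = (6 - 2/3*13) - 1*56 = (6 - 26/3) - 56 = -8/3 - 56 = -176/3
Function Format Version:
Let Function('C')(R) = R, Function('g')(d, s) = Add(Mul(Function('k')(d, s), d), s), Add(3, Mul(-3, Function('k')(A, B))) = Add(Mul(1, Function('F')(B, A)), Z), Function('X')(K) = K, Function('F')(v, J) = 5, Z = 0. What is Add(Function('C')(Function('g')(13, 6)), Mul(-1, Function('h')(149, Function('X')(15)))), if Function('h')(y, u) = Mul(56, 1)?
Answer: Rational(-176, 3) ≈ -58.667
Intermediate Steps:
Function('k')(A, B) = Rational(-2, 3) (Function('k')(A, B) = Add(1, Mul(Rational(-1, 3), Add(Mul(1, 5), 0))) = Add(1, Mul(Rational(-1, 3), Add(5, 0))) = Add(1, Mul(Rational(-1, 3), 5)) = Add(1, Rational(-5, 3)) = Rational(-2, 3))
Function('g')(d, s) = Add(s, Mul(Rational(-2, 3), d)) (Function('g')(d, s) = Add(Mul(Rational(-2, 3), d), s) = Add(s, Mul(Rational(-2, 3), d)))
Function('h')(y, u) = 56
Add(Function('C')(Function('g')(13, 6)), Mul(-1, Function('h')(149, Function('X')(15)))) = Add(Add(6, Mul(Rational(-2, 3), 13)), Mul(-1, 56)) = Add(Add(6, Rational(-26, 3)), -56) = Add(Rational(-8, 3), -56) = Rational(-176, 3)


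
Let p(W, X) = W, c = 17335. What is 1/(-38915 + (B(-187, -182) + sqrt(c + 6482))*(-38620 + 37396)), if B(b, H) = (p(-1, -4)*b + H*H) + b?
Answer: -40582691/1646919126743689 + 1224*sqrt(23817)/1646919126743689 ≈ -2.4527e-8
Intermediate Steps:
B(b, H) = H**2 (B(b, H) = (-b + H*H) + b = (-b + H**2) + b = (H**2 - b) + b = H**2)
1/(-38915 + (B(-187, -182) + sqrt(c + 6482))*(-38620 + 37396)) = 1/(-38915 + ((-182)**2 + sqrt(17335 + 6482))*(-38620 + 37396)) = 1/(-38915 + (33124 + sqrt(23817))*(-1224)) = 1/(-38915 + (-40543776 - 1224*sqrt(23817))) = 1/(-40582691 - 1224*sqrt(23817))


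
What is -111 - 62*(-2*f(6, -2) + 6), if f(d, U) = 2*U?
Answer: -979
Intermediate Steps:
-111 - 62*(-2*f(6, -2) + 6) = -111 - 62*(-4*(-2) + 6) = -111 - 62*(-2*(-4) + 6) = -111 - 62*(8 + 6) = -111 - 62*14 = -111 - 868 = -979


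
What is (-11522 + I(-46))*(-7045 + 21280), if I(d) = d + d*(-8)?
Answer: -159432000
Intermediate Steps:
I(d) = -7*d (I(d) = d - 8*d = -7*d)
(-11522 + I(-46))*(-7045 + 21280) = (-11522 - 7*(-46))*(-7045 + 21280) = (-11522 + 322)*14235 = -11200*14235 = -159432000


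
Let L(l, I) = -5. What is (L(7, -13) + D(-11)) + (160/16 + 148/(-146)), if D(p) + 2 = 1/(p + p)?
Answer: 3117/1606 ≈ 1.9408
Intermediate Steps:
D(p) = -2 + 1/(2*p) (D(p) = -2 + 1/(p + p) = -2 + 1/(2*p))
(L(7, -13) + D(-11)) + (160/16 + 148/(-146)) = (-5 + (-2 + (½)/(-11))) + (160/16 + 148/(-146)) = (-5 + (-2 + (½)*(-1/11))) + (160*(1/16) + 148*(-1/146)) = (-5 + (-2 - 1/22)) + (10 - 74/73) = (-5 - 45/22) + 656/73 = -155/22 + 656/73 = 3117/1606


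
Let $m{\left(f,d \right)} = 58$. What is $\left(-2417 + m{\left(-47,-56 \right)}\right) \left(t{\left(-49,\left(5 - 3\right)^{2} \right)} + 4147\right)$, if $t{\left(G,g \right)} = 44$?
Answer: $-9886569$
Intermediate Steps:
$\left(-2417 + m{\left(-47,-56 \right)}\right) \left(t{\left(-49,\left(5 - 3\right)^{2} \right)} + 4147\right) = \left(-2417 + 58\right) \left(44 + 4147\right) = \left(-2359\right) 4191 = -9886569$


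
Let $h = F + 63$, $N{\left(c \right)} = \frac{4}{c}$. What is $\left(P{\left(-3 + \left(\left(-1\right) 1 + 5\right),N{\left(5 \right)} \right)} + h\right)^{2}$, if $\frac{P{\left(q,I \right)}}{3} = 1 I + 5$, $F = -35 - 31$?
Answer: $\frac{5184}{25} \approx 207.36$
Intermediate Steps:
$F = -66$ ($F = -35 - 31 = -66$)
$P{\left(q,I \right)} = 15 + 3 I$ ($P{\left(q,I \right)} = 3 \left(1 I + 5\right) = 3 \left(I + 5\right) = 3 \left(5 + I\right) = 15 + 3 I$)
$h = -3$ ($h = -66 + 63 = -3$)
$\left(P{\left(-3 + \left(\left(-1\right) 1 + 5\right),N{\left(5 \right)} \right)} + h\right)^{2} = \left(\left(15 + 3 \cdot \frac{4}{5}\right) - 3\right)^{2} = \left(\left(15 + \frac{12}{5}\right) - 3\right)^{2} = \left(\frac{87}{5} - 3\right)^{2} = \left(\frac{72}{5}\right)^{2} = \frac{5184}{25}$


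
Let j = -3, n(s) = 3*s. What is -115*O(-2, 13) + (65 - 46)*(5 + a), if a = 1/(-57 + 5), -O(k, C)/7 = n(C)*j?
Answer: -4892699/52 ≈ -94090.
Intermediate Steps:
O(k, C) = 63*C (O(k, C) = -7*3*C*(-3) = -(-63)*C = 63*C)
a = -1/52 (a = 1/(-52) = -1/52 ≈ -0.019231)
-115*O(-2, 13) + (65 - 46)*(5 + a) = -7245*13 + (65 - 46)*(5 - 1/52) = -115*819 + 19*(259/52) = -94185 + 4921/52 = -4892699/52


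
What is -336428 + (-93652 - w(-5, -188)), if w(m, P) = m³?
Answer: -429955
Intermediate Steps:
-336428 + (-93652 - w(-5, -188)) = -336428 + (-93652 - 1*(-5)³) = -336428 + (-93652 - 1*(-125)) = -336428 + (-93652 + 125) = -336428 - 93527 = -429955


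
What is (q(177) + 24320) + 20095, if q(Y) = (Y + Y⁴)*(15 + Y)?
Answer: 188449276671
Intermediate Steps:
q(Y) = (15 + Y)*(Y + Y⁴)
(q(177) + 24320) + 20095 = (177*(15 + 177 + 177⁴ + 15*177³) + 24320) + 20095 = (177*(15 + 177 + 981506241 + 15*5545233) + 24320) + 20095 = (177*(15 + 177 + 981506241 + 83178495) + 24320) + 20095 = (177*1064684928 + 24320) + 20095 = (188449232256 + 24320) + 20095 = 188449256576 + 20095 = 188449276671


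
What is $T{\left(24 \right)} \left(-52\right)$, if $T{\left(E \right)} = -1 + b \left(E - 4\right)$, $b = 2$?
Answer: $-2028$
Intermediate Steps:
$T{\left(E \right)} = -9 + 2 E$ ($T{\left(E \right)} = -1 + 2 \left(E - 4\right) = -1 + 2 \left(-4 + E\right) = -1 + \left(-8 + 2 E\right) = -9 + 2 E$)
$T{\left(24 \right)} \left(-52\right) = \left(-9 + 2 \cdot 24\right) \left(-52\right) = \left(-9 + 48\right) \left(-52\right) = 39 \left(-52\right) = -2028$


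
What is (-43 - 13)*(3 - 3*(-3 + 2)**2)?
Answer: 0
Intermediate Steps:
(-43 - 13)*(3 - 3*(-3 + 2)**2) = -56*(3 - 3*(-1)**2) = -56*(3 - 3*1) = -56*(3 - 3) = -56*0 = 0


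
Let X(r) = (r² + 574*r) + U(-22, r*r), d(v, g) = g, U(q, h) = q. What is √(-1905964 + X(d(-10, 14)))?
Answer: I*√1897754 ≈ 1377.6*I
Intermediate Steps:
X(r) = -22 + r² + 574*r (X(r) = (r² + 574*r) - 22 = -22 + r² + 574*r)
√(-1905964 + X(d(-10, 14))) = √(-1905964 + (-22 + 14² + 574*14)) = √(-1905964 + (-22 + 196 + 8036)) = √(-1905964 + 8210) = √(-1897754) = I*√1897754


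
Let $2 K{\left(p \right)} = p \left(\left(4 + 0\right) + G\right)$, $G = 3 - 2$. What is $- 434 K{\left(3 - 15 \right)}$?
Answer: $13020$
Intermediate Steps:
$G = 1$ ($G = 3 - 2 = 1$)
$K{\left(p \right)} = \frac{5 p}{2}$ ($K{\left(p \right)} = \frac{p \left(\left(4 + 0\right) + 1\right)}{2} = \frac{p \left(4 + 1\right)}{2} = \frac{p 5}{2} = \frac{5 p}{2}$)
$- 434 K{\left(3 - 15 \right)} = - 434 \frac{5 \left(3 - 15\right)}{2} = - 434 \cdot \frac{5}{2} \left(-12\right) = \left(-434\right) \left(-30\right) = 13020$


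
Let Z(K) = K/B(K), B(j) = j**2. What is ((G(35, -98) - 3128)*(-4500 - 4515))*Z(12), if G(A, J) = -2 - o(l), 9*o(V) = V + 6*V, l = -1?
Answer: 84629815/36 ≈ 2.3508e+6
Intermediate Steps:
o(V) = 7*V/9 (o(V) = (V + 6*V)/9 = (7*V)/9 = 7*V/9)
G(A, J) = -11/9 (G(A, J) = -2 - 7*(-1)/9 = -2 - 1*(-7/9) = -2 + 7/9 = -11/9)
Z(K) = 1/K (Z(K) = K/(K**2) = K/K**2 = 1/K)
((G(35, -98) - 3128)*(-4500 - 4515))*Z(12) = ((-11/9 - 3128)*(-4500 - 4515))/12 = -28163/9*(-9015)*(1/12) = (84629815/3)*(1/12) = 84629815/36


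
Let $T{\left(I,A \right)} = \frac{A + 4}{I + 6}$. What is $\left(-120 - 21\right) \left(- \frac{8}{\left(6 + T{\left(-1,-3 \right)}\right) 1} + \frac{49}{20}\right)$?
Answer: $- \frac{101379}{620} \approx -163.51$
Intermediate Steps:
$T{\left(I,A \right)} = \frac{4 + A}{6 + I}$
$\left(-120 - 21\right) \left(- \frac{8}{\left(6 + T{\left(-1,-3 \right)}\right) 1} + \frac{49}{20}\right) = \left(-120 - 21\right) \left(- \frac{8}{\left(6 + \frac{4 - 3}{6 - 1}\right) 1} + \frac{49}{20}\right) = - 141 \left(- \frac{8}{\left(6 + \frac{1}{5} \cdot 1\right) 1} + 49 \cdot \frac{1}{20}\right) = - 141 \left(- \frac{8}{\left(6 + \frac{1}{5} \cdot 1\right) 1} + \frac{49}{20}\right) = - 141 \left(- \frac{8}{\left(6 + \frac{1}{5}\right) 1} + \frac{49}{20}\right) = - 141 \left(- \frac{8}{\frac{31}{5} \cdot 1} + \frac{49}{20}\right) = - 141 \left(- \frac{8}{\frac{31}{5}} + \frac{49}{20}\right) = - 141 \left(\left(-8\right) \frac{5}{31} + \frac{49}{20}\right) = - 141 \left(- \frac{40}{31} + \frac{49}{20}\right) = \left(-141\right) \frac{719}{620} = - \frac{101379}{620}$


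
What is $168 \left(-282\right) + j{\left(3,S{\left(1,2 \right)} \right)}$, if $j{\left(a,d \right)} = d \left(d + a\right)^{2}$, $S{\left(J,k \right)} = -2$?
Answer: $-47378$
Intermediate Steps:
$j{\left(a,d \right)} = d \left(a + d\right)^{2}$
$168 \left(-282\right) + j{\left(3,S{\left(1,2 \right)} \right)} = 168 \left(-282\right) - 2 \left(3 - 2\right)^{2} = -47376 - 2 \cdot 1^{2} = -47376 - 2 = -47378$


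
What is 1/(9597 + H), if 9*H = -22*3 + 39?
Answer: 1/9594 ≈ 0.00010423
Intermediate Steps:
H = -3 (H = (-22*3 + 39)/9 = (-66 + 39)/9 = (⅑)*(-27) = -3)
1/(9597 + H) = 1/(9597 - 3) = 1/9594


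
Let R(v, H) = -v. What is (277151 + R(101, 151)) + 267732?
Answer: 544782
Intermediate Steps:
(277151 + R(101, 151)) + 267732 = (277151 - 1*101) + 267732 = (277151 - 101) + 267732 = 277050 + 267732 = 544782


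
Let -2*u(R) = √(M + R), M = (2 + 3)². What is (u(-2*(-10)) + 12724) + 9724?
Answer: 22448 - 3*√5/2 ≈ 22445.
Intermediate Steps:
M = 25 (M = 5² = 25)
u(R) = -√(25 + R)/2
(u(-2*(-10)) + 12724) + 9724 = (-√(25 - 2*(-10))/2 + 12724) + 9724 = (-√(25 + 20)/2 + 12724) + 9724 = (-3*√5/2 + 12724) + 9724 = (12724 - 3*√5/2) + 9724 = 22448 - 3*√5/2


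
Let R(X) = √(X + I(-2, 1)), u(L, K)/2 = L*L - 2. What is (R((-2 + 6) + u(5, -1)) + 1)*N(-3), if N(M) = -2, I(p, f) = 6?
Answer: -2 - 4*√14 ≈ -16.967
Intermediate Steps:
u(L, K) = -4 + 2*L² (u(L, K) = 2*(L*L - 2) = 2*(L² - 2) = 2*(-2 + L²) = -4 + 2*L²)
R(X) = √(6 + X) (R(X) = √(X + 6) = √(6 + X))
(R((-2 + 6) + u(5, -1)) + 1)*N(-3) = (√(6 + ((-2 + 6) + (-4 + 2*5²))) + 1)*(-2) = (√(6 + (4 + (-4 + 2*25))) + 1)*(-2) = (√(6 + (4 + (-4 + 50))) + 1)*(-2) = (√(6 + (4 + 46)) + 1)*(-2) = (√(6 + 50) + 1)*(-2) = (√56 + 1)*(-2) = (2*√14 + 1)*(-2) = (1 + 2*√14)*(-2) = -2 - 4*√14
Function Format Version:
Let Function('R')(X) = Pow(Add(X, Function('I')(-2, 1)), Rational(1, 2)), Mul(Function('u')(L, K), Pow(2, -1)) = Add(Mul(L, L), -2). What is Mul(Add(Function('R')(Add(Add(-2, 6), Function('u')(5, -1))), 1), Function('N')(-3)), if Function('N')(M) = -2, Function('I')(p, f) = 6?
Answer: Add(-2, Mul(-4, Pow(14, Rational(1, 2)))) ≈ -16.967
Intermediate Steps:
Function('u')(L, K) = Add(-4, Mul(2, Pow(L, 2))) (Function('u')(L, K) = Mul(2, Add(Mul(L, L), -2)) = Mul(2, Add(Pow(L, 2), -2)) = Mul(2, Add(-2, Pow(L, 2))) = Add(-4, Mul(2, Pow(L, 2))))
Function('R')(X) = Pow(Add(6, X), Rational(1, 2)) (Function('R')(X) = Pow(Add(X, 6), Rational(1, 2)) = Pow(Add(6, X), Rational(1, 2)))
Mul(Add(Function('R')(Add(Add(-2, 6), Function('u')(5, -1))), 1), Function('N')(-3)) = Mul(Add(Pow(Add(6, Add(Add(-2, 6), Add(-4, Mul(2, Pow(5, 2))))), Rational(1, 2)), 1), -2) = Mul(Add(Pow(Add(6, Add(4, Add(-4, Mul(2, 25)))), Rational(1, 2)), 1), -2) = Mul(Add(Pow(Add(6, Add(4, Add(-4, 50))), Rational(1, 2)), 1), -2) = Mul(Add(Pow(Add(6, Add(4, 46)), Rational(1, 2)), 1), -2) = Mul(Add(Pow(Add(6, 50), Rational(1, 2)), 1), -2) = Mul(Add(Pow(56, Rational(1, 2)), 1), -2) = Mul(Add(Mul(2, Pow(14, Rational(1, 2))), 1), -2) = Mul(Add(1, Mul(2, Pow(14, Rational(1, 2)))), -2) = Add(-2, Mul(-4, Pow(14, Rational(1, 2))))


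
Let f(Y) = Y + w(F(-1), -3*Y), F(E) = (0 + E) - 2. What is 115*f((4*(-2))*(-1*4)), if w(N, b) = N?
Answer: 3335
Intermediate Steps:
F(E) = -2 + E (F(E) = E - 2 = -2 + E)
f(Y) = -3 + Y (f(Y) = Y + (-2 - 1) = Y - 3 = -3 + Y)
115*f((4*(-2))*(-1*4)) = 115*(-3 + (4*(-2))*(-1*4)) = 115*(-3 - 8*(-4)) = 115*(-3 + 32) = 115*29 = 3335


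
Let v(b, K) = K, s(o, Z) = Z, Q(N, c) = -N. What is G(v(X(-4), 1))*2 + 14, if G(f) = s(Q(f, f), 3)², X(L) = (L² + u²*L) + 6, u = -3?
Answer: 32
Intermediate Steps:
X(L) = 6 + L² + 9*L (X(L) = (L² + (-3)²*L) + 6 = (L² + 9*L) + 6 = 6 + L² + 9*L)
G(f) = 9 (G(f) = 3² = 9)
G(v(X(-4), 1))*2 + 14 = 9*2 + 14 = 18 + 14 = 32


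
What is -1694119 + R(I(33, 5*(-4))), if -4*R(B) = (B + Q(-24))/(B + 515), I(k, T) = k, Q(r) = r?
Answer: -3713508857/2192 ≈ -1.6941e+6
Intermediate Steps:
R(B) = -(-24 + B)/(4*(515 + B)) (R(B) = -(B - 24)/(4*(B + 515)) = -(-24 + B)/(4*(515 + B)))
-1694119 + R(I(33, 5*(-4))) = -1694119 + (24 - 1*33)/(4*(515 + 33)) = -1694119 + (1/4)*(24 - 33)/548 = -1694119 + (1/4)*(1/548)*(-9) = -1694119 - 9/2192 = -3713508857/2192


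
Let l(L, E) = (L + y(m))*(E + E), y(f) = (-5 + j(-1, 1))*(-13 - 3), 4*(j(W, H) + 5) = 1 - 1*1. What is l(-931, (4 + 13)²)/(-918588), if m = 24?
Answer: 74273/153098 ≈ 0.48513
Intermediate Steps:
j(W, H) = -5 (j(W, H) = -5 + (1 - 1*1)/4 = -5 + (1 - 1)/4 = -5 + (¼)*0 = -5 + 0 = -5)
y(f) = 160 (y(f) = (-5 - 5)*(-13 - 3) = -10*(-16) = 160)
l(L, E) = 2*E*(160 + L) (l(L, E) = (L + 160)*(E + E) = (160 + L)*(2*E) = 2*E*(160 + L))
l(-931, (4 + 13)²)/(-918588) = (2*(4 + 13)²*(160 - 931))/(-918588) = (2*17²*(-771))*(-1/918588) = (2*289*(-771))*(-1/918588) = -445638*(-1/918588) = 74273/153098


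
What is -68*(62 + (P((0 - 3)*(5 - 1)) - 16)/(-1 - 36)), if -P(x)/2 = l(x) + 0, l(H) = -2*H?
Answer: -160344/37 ≈ -4333.6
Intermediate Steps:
P(x) = 4*x (P(x) = -2*(-2*x + 0) = -(-4)*x = 4*x)
-68*(62 + (P((0 - 3)*(5 - 1)) - 16)/(-1 - 36)) = -68*(62 + (4*((0 - 3)*(5 - 1)) - 16)/(-1 - 36)) = -68*(62 + (4*(-3*4) - 16)/(-37)) = -68*(62 + (4*(-12) - 16)*(-1/37)) = -68*(62 + (-48 - 16)*(-1/37)) = -68*(62 - 64*(-1/37)) = -68*(62 + 64/37) = -68*2358/37 = -160344/37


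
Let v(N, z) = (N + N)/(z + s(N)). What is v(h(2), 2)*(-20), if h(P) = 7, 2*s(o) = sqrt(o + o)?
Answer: -1120 + 280*sqrt(14) ≈ -72.336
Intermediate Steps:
s(o) = sqrt(2)*sqrt(o)/2 (s(o) = sqrt(o + o)/2 = sqrt(2*o)/2 = (sqrt(2)*sqrt(o))/2 = sqrt(2)*sqrt(o)/2)
v(N, z) = 2*N/(z + sqrt(2)*sqrt(N)/2) (v(N, z) = (N + N)/(z + sqrt(2)*sqrt(N)/2) = (2*N)/(z + sqrt(2)*sqrt(N)/2) = 2*N/(z + sqrt(2)*sqrt(N)/2))
v(h(2), 2)*(-20) = (4*7/(2*2 + sqrt(2)*sqrt(7)))*(-20) = (4*7/(4 + sqrt(14)))*(-20) = (28/(4 + sqrt(14)))*(-20) = -560/(4 + sqrt(14))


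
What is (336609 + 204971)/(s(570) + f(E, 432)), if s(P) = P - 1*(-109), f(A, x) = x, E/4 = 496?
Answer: 541580/1111 ≈ 487.47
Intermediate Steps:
E = 1984 (E = 4*496 = 1984)
s(P) = 109 + P (s(P) = P + 109 = 109 + P)
(336609 + 204971)/(s(570) + f(E, 432)) = (336609 + 204971)/((109 + 570) + 432) = 541580/(679 + 432) = 541580/1111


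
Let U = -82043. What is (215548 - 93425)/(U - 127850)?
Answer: -122123/209893 ≈ -0.58183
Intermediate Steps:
(215548 - 93425)/(U - 127850) = (215548 - 93425)/(-82043 - 127850) = 122123/(-209893) = 122123*(-1/209893) = -122123/209893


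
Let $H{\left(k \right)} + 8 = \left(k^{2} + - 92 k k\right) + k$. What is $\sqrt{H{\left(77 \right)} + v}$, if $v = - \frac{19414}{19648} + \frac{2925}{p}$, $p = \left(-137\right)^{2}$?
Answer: $\frac{i \sqrt{61075330779431042}}{336472} \approx 734.49 i$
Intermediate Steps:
$p = 18769$
$H{\left(k \right)} = -8 + k - 91 k^{2}$ ($H{\left(k \right)} = -8 + \left(\left(k^{2} + - 92 k k\right) + k\right) = -8 + \left(\left(k^{2} - 92 k^{2}\right) + k\right) = -8 - \left(- k + 91 k^{2}\right) = -8 + k - 91 k^{2}$)
$v = - \frac{153455483}{184386656}$ ($v = - \frac{19414}{19648} + \frac{2925}{18769} = \left(-19414\right) \frac{1}{19648} + 2925 \cdot \frac{1}{18769} = - \frac{9707}{9824} + \frac{2925}{18769} = - \frac{153455483}{184386656} \approx -0.83225$)
$\sqrt{H{\left(77 \right)} + v} = \sqrt{\left(-8 + 77 - 91 \cdot 77^{2}\right) - \frac{153455483}{184386656}} = \sqrt{\left(-8 + 77 - 539539\right) - \frac{153455483}{184386656}} = \sqrt{-539470 - \frac{153455483}{184386656}} = \sqrt{- \frac{99471222767803}{184386656}} = \frac{i \sqrt{61075330779431042}}{336472}$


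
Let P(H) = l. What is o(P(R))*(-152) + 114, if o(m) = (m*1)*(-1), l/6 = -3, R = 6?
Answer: -2622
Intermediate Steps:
l = -18 (l = 6*(-3) = -18)
P(H) = -18
o(m) = -m (o(m) = m*(-1) = -m)
o(P(R))*(-152) + 114 = -1*(-18)*(-152) + 114 = 18*(-152) + 114 = -2736 + 114 = -2622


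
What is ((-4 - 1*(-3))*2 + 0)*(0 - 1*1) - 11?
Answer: -9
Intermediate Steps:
((-4 - 1*(-3))*2 + 0)*(0 - 1*1) - 11 = ((-4 + 3)*2 + 0)*(0 - 1) - 11 = (-1*2 + 0)*(-1) - 11 = (-2 + 0)*(-1) - 11 = -2*(-1) - 11 = 2 - 11 = -9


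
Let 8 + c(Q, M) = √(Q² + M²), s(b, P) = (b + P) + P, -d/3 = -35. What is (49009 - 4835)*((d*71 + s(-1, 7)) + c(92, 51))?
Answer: 329538040 + 44174*√11065 ≈ 3.3418e+8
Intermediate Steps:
d = 105 (d = -3*(-35) = 105)
s(b, P) = b + 2*P (s(b, P) = (P + b) + P = b + 2*P)
c(Q, M) = -8 + √(M² + Q²) (c(Q, M) = -8 + √(Q² + M²) = -8 + √(M² + Q²))
(49009 - 4835)*((d*71 + s(-1, 7)) + c(92, 51)) = (49009 - 4835)*((105*71 + (-1 + 2*7)) + (-8 + √(51² + 92²))) = 44174*((7455 + (-1 + 14)) + (-8 + √(2601 + 8464))) = 44174*((7455 + 13) + (-8 + √11065)) = 44174*(7468 + (-8 + √11065)) = 44174*(7460 + √11065) = 329538040 + 44174*√11065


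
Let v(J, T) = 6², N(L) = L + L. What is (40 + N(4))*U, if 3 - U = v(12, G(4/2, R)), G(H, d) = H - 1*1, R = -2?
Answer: -1584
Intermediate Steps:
G(H, d) = -1 + H (G(H, d) = H - 1 = -1 + H)
N(L) = 2*L
v(J, T) = 36
U = -33 (U = 3 - 1*36 = 3 - 36 = -33)
(40 + N(4))*U = (40 + 2*4)*(-33) = (40 + 8)*(-33) = 48*(-33) = -1584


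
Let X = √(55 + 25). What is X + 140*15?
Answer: 2100 + 4*√5 ≈ 2108.9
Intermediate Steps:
X = 4*√5 (X = √80 = 4*√5 ≈ 8.9443)
X + 140*15 = 4*√5 + 140*15 = 4*√5 + 2100 = 2100 + 4*√5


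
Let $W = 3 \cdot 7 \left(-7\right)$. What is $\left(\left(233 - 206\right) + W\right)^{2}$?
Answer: $14400$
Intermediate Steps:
$W = -147$ ($W = 21 \left(-7\right) = -147$)
$\left(\left(233 - 206\right) + W\right)^{2} = \left(\left(233 - 206\right) - 147\right)^{2} = \left(27 - 147\right)^{2} = \left(-120\right)^{2} = 14400$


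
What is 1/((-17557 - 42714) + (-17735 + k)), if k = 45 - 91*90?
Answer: -1/86151 ≈ -1.1608e-5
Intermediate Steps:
k = -8145 (k = 45 - 8190 = -8145)
1/((-17557 - 42714) + (-17735 + k)) = 1/((-17557 - 42714) + (-17735 - 8145)) = 1/(-60271 - 25880) = 1/(-86151) = -1/86151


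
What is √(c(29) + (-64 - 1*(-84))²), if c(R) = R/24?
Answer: √57774/12 ≈ 20.030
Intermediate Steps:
c(R) = R/24 (c(R) = R*(1/24) = R/24)
√(c(29) + (-64 - 1*(-84))²) = √((1/24)*29 + (-64 - 1*(-84))²) = √(29/24 + (-64 + 84)²) = √(29/24 + 20²) = √(29/24 + 400) = √(9629/24) = √57774/12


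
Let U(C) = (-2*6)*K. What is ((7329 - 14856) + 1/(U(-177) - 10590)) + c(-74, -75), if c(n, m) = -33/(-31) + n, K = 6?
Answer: -2511945907/330522 ≈ -7599.9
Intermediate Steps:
U(C) = -72 (U(C) = -2*6*6 = -12*6 = -72)
c(n, m) = 33/31 + n (c(n, m) = -33*(-1/31) + n = 33/31 + n)
((7329 - 14856) + 1/(U(-177) - 10590)) + c(-74, -75) = ((7329 - 14856) + 1/(-72 - 10590)) + (33/31 - 74) = (-7527 + 1/(-10662)) - 2261/31 = (-7527 - 1/10662) - 2261/31 = -80252875/10662 - 2261/31 = -2511945907/330522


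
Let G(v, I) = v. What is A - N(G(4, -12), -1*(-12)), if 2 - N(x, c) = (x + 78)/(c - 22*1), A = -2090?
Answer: -10501/5 ≈ -2100.2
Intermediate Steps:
N(x, c) = 2 - (78 + x)/(-22 + c) (N(x, c) = 2 - (x + 78)/(c - 22*1) = 2 - (78 + x)/(c - 22) = 2 - (78 + x)/(-22 + c))
A - N(G(4, -12), -1*(-12)) = -2090 - (-122 - 1*4 + 2*(-1*(-12)))/(-22 - 1*(-12)) = -2090 - (-122 - 4 + 2*12)/(-22 + 12) = -2090 - (-122 - 4 + 24)/(-10) = -2090 - (-1)*(-102)/10 = -2090 - 1*51/5 = -2090 - 51/5 = -10501/5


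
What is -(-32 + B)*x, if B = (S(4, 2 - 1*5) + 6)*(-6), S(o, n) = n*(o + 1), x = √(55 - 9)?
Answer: -22*√46 ≈ -149.21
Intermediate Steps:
x = √46 ≈ 6.7823
S(o, n) = n*(1 + o)
B = 54 (B = ((2 - 1*5)*(1 + 4) + 6)*(-6) = ((2 - 5)*5 + 6)*(-6) = (-3*5 + 6)*(-6) = (-15 + 6)*(-6) = -9*(-6) = 54)
-(-32 + B)*x = -(-32 + 54)*√46 = -22*√46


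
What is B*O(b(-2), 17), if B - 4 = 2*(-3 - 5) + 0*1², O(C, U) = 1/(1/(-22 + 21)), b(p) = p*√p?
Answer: 12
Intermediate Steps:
b(p) = p^(3/2)
O(C, U) = -1 (O(C, U) = 1/(1/(-1)) = 1/(-1) = -1)
B = -12 (B = 4 + (2*(-3 - 5) + 0*1²) = 4 + (2*(-8) + 0*1) = 4 + (-16 + 0) = 4 - 16 = -12)
B*O(b(-2), 17) = -12*(-1) = 12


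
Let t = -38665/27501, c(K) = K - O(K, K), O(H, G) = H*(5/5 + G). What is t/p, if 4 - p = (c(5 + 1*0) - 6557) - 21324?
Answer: -7733/153510582 ≈ -5.0374e-5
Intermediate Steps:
O(H, G) = H*(1 + G) (O(H, G) = H*(5*(⅕) + G) = H*(1 + G))
c(K) = K - K*(1 + K)
t = -38665/27501 (t = -38665*1/27501 = -38665/27501 ≈ -1.4059)
p = 27910 (p = 4 - ((-(5 + 1*0)² - 6557) - 21324) = 4 - ((-(5 + 0)² - 6557) - 21324) = 4 - ((-1*5² - 6557) - 21324) = 4 - ((-1*25 - 6557) - 21324) = 4 - ((-25 - 6557) - 21324) = 4 - (-6582 - 21324) = 4 - 1*(-27906) = 4 + 27906 = 27910)
t/p = -38665/27501/27910 = -38665/27501*1/27910 = -7733/153510582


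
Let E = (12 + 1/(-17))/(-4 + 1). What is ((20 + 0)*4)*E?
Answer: -16240/51 ≈ -318.43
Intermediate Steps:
E = -203/51 (E = (12 - 1/17)/(-3) = (203/17)*(-⅓) = -203/51 ≈ -3.9804)
((20 + 0)*4)*E = ((20 + 0)*4)*(-203/51) = (20*4)*(-203/51) = 80*(-203/51) = -16240/51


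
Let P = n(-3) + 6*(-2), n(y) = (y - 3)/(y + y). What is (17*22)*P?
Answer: -4114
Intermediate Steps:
n(y) = (-3 + y)/(2*y) (n(y) = (-3 + y)/((2*y)) = (-3 + y)*(1/(2*y)) = (-3 + y)/(2*y))
P = -11 (P = (1/2)*(-3 - 3)/(-3) + 6*(-2) = (1/2)*(-1/3)*(-6) - 12 = 1 - 12 = -11)
(17*22)*P = (17*22)*(-11) = 374*(-11) = -4114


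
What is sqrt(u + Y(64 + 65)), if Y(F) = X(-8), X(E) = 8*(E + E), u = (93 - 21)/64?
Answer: I*sqrt(2030)/4 ≈ 11.264*I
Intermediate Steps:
u = 9/8 (u = 72*(1/64) = 9/8 ≈ 1.1250)
X(E) = 16*E (X(E) = 8*(2*E) = 16*E)
Y(F) = -128 (Y(F) = 16*(-8) = -128)
sqrt(u + Y(64 + 65)) = sqrt(9/8 - 128) = sqrt(-1015/8) = I*sqrt(2030)/4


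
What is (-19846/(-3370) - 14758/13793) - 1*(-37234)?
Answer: 865475027679/23241205 ≈ 37239.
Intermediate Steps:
(-19846/(-3370) - 14758/13793) - 1*(-37234) = (-19846*(-1/3370) - 14758*1/13793) + 37234 = (9923/1685 - 14758/13793) + 37234 = 112000709/23241205 + 37234 = 865475027679/23241205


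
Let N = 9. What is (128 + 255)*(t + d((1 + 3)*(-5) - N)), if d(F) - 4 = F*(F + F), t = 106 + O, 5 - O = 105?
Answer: 648036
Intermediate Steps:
O = -100 (O = 5 - 1*105 = 5 - 105 = -100)
t = 6 (t = 106 - 100 = 6)
d(F) = 4 + 2*F² (d(F) = 4 + F*(F + F) = 4 + F*(2*F) = 4 + 2*F²)
(128 + 255)*(t + d((1 + 3)*(-5) - N)) = (128 + 255)*(6 + (4 + 2*((1 + 3)*(-5) - 1*9)²)) = 383*(6 + (4 + 2*(4*(-5) - 9)²)) = 383*(6 + (4 + 2*(-20 - 9)²)) = 383*(6 + (4 + 2*(-29)²)) = 383*(6 + (4 + 2*841)) = 383*(6 + (4 + 1682)) = 383*(6 + 1686) = 383*1692 = 648036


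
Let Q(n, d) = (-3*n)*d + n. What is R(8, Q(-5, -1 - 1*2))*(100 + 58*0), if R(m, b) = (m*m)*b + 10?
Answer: -319000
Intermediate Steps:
Q(n, d) = n - 3*d*n (Q(n, d) = -3*d*n + n = n - 3*d*n)
R(m, b) = 10 + b*m**2 (R(m, b) = m**2*b + 10 = b*m**2 + 10 = 10 + b*m**2)
R(8, Q(-5, -1 - 1*2))*(100 + 58*0) = (10 - 5*(1 - 3*(-1 - 1*2))*8**2)*(100 + 58*0) = (10 - 5*(1 - 3*(-1 - 2))*64)*(100 + 0) = (10 - 5*(1 - 3*(-3))*64)*100 = (10 - 5*(1 + 9)*64)*100 = (10 - 5*10*64)*100 = (10 - 50*64)*100 = (10 - 3200)*100 = -3190*100 = -319000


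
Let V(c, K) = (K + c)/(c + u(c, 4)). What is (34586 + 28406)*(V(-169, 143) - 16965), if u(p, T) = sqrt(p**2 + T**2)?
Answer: -1085958458 - 4196842*sqrt(17) ≈ -1.1033e+9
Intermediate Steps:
u(p, T) = sqrt(T**2 + p**2)
V(c, K) = (K + c)/(c + sqrt(16 + c**2)) (V(c, K) = (K + c)/(c + sqrt(4**2 + c**2)) = (K + c)/(c + sqrt(16 + c**2)))
(34586 + 28406)*(V(-169, 143) - 16965) = (34586 + 28406)*((143 - 169)/(-169 + sqrt(16 + (-169)**2)) - 16965) = 62992*(-26/(-169 + sqrt(16 + 28561)) - 16965) = 62992*(-26/(-169 + sqrt(28577)) - 16965) = 62992*(-26/(-169 + 41*sqrt(17)) - 16965) = 62992*(-16965 - 26/(-169 + 41*sqrt(17))) = -1068659280 - 1637792/(-169 + 41*sqrt(17))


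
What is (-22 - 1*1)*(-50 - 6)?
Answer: 1288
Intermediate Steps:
(-22 - 1*1)*(-50 - 6) = (-22 - 1)*(-56) = -23*(-56) = 1288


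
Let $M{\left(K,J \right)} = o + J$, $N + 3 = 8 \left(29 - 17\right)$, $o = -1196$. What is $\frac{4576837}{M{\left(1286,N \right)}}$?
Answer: $- \frac{4576837}{1103} \approx -4149.4$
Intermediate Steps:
$N = 93$ ($N = -3 + 8 \left(29 - 17\right) = -3 + 8 \cdot 12 = -3 + 96 = 93$)
$M{\left(K,J \right)} = -1196 + J$
$\frac{4576837}{M{\left(1286,N \right)}} = \frac{4576837}{-1196 + 93} = \frac{4576837}{-1103} = 4576837 \left(- \frac{1}{1103}\right) = - \frac{4576837}{1103}$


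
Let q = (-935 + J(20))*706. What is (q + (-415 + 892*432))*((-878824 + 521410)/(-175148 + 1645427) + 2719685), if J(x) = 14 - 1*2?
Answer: -355496015786073003/490093 ≈ -7.2536e+11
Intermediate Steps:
J(x) = 12 (J(x) = 14 - 2 = 12)
q = -651638 (q = (-935 + 12)*706 = -923*706 = -651638)
(q + (-415 + 892*432))*((-878824 + 521410)/(-175148 + 1645427) + 2719685) = (-651638 + (-415 + 892*432))*((-878824 + 521410)/(-175148 + 1645427) + 2719685) = (-651638 + (-415 + 385344))*(-357414/1470279 + 2719685) = (-651638 + 384929)*(-357414*1/1470279 + 2719685) = -266709*(-119138/490093 + 2719685) = -266709*1332898461567/490093 = -355496015786073003/490093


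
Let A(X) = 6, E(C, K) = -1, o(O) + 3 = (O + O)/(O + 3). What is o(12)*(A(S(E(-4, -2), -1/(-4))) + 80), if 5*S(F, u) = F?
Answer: -602/5 ≈ -120.40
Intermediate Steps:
o(O) = -3 + 2*O/(3 + O) (o(O) = -3 + (O + O)/(O + 3) = -3 + (2*O)/(3 + O) = -3 + 2*O/(3 + O))
S(F, u) = F/5
o(12)*(A(S(E(-4, -2), -1/(-4))) + 80) = ((-9 - 1*12)/(3 + 12))*(6 + 80) = ((-9 - 12)/15)*86 = ((1/15)*(-21))*86 = -7/5*86 = -602/5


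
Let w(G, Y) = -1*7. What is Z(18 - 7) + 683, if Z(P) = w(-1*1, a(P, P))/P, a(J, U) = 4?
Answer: 7506/11 ≈ 682.36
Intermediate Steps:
w(G, Y) = -7
Z(P) = -7/P
Z(18 - 7) + 683 = -7/(18 - 7) + 683 = -7/11 + 683 = 7506/11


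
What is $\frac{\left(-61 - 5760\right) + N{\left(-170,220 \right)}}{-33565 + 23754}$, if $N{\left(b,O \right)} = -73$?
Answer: $\frac{5894}{9811} \approx 0.60075$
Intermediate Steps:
$\frac{\left(-61 - 5760\right) + N{\left(-170,220 \right)}}{-33565 + 23754} = \frac{\left(-61 - 5760\right) - 73}{-33565 + 23754} = \frac{\left(-61 - 5760\right) - 73}{-9811} = \left(-5821 - 73\right) \left(- \frac{1}{9811}\right) = \left(-5894\right) \left(- \frac{1}{9811}\right) = \frac{5894}{9811}$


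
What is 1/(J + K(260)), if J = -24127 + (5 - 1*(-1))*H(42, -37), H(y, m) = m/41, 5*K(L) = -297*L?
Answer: -41/1622633 ≈ -2.5268e-5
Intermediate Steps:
K(L) = -297*L/5 (K(L) = (-297*L)/5 = -297*L/5)
H(y, m) = m/41 (H(y, m) = m*(1/41) = m/41)
J = -989429/41 (J = -24127 + (5 - 1*(-1))*((1/41)*(-37)) = -24127 + (5 + 1)*(-37/41) = -24127 + 6*(-37/41) = -24127 - 222/41 = -989429/41 ≈ -24132.)
1/(J + K(260)) = 1/(-989429/41 - 297/5*260) = 1/(-989429/41 - 15444) = 1/(-1622633/41) = -41/1622633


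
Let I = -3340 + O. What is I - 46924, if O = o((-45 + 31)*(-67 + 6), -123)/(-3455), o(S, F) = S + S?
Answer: -173663828/3455 ≈ -50265.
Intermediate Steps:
o(S, F) = 2*S
O = -1708/3455 (O = (2*((-45 + 31)*(-67 + 6)))/(-3455) = (2*(-14*(-61)))*(-1/3455) = (2*854)*(-1/3455) = 1708*(-1/3455) = -1708/3455 ≈ -0.49436)
I = -11541408/3455 (I = -3340 - 1708/3455 = -11541408/3455 ≈ -3340.5)
I - 46924 = -11541408/3455 - 46924 = -173663828/3455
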